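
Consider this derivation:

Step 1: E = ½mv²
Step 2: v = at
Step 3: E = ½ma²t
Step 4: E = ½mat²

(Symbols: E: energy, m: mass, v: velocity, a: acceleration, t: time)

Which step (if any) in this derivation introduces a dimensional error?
Step 3

Step 1: E = ½mv² → LHS [L^2 M T^-2], RHS [L^2 M T^-2] ✓
Step 2: v = at → LHS [L T^-1], RHS [L T^-1] ✓
Step 3: E = ½ma²t → LHS [L^2 M T^-2], RHS [L^2 M T^-3] ✗

The first dimensional inconsistency appears in step 3: E = ½ma²t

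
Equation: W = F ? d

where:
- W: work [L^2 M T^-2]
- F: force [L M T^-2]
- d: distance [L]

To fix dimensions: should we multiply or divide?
multiplication (×): W = F × d

W [L^2 M T^-2]; F [L M T^-2]; d [L].
F × d → [L^2 M T^-2] ✓
F ÷ d → [M T^-2] ✗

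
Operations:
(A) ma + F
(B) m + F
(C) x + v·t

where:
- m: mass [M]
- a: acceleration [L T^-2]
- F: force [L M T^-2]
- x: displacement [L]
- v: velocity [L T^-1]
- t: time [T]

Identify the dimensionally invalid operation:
(B) m + F

(A) ma + F: ma [L M T^-2] and F [L M T^-2] — same dimensions ✓
(B) m + F: m [M] and F [L M T^-2] — different dimensions cannot be added/subtracted ✗
(C) x + v·t: x [L] and v·t [L] — same dimensions ✓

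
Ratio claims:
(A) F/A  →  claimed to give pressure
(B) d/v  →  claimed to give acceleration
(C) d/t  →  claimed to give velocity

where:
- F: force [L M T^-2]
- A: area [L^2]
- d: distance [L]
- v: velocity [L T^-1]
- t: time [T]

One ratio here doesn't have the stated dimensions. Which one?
(B) d/v does not give acceleration

(A) F/A: [L^-1 M T^-2] = pressure [L^-1 M T^-2] ✓
(B) d/v: [T] ≠ acceleration [L T^-2] ✗
(C) d/t: [L T^-1] = velocity [L T^-1] ✓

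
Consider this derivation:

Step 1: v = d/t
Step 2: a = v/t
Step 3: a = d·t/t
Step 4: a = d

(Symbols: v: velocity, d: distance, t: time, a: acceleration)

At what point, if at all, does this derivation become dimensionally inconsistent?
Step 3

Step 1: v = d/t → LHS [L T^-1], RHS [L T^-1] ✓
Step 2: a = v/t → LHS [L T^-2], RHS [L T^-2] ✓
Step 3: a = d·t/t → LHS [L T^-2], RHS [L] ✗

The first dimensional inconsistency appears in step 3: a = d·t/t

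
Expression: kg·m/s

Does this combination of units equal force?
No

The expression kg·m/s has dimensions [L M T^-1], but force has dimensions [L M T^-2].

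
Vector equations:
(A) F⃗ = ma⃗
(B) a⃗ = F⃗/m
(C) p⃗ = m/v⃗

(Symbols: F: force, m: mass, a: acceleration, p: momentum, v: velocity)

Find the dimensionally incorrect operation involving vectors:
(C) p⃗ = m/v⃗

(A) F⃗ = ma⃗: LHS [L M T^-2], RHS [L M T^-2] ✓ — Force and acceleration are vectors, mass is a scalar
(B) a⃗ = F⃗/m: LHS [L T^-2], RHS [L T^-2] ✓ — force (vector) divided by mass (scalar)
(C) p⃗ = m/v⃗: LHS [L M T^-1], RHS [L^-1 M T] ✗ — momentum is mass times velocity; should be mv⃗ (and division by a vector is undefined)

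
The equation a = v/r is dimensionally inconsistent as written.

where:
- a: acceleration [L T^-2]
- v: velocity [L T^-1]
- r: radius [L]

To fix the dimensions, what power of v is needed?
The exponent of v should be 2: a = v^2/r

The LHS a has dimensions [L T^-2]; v has dimensions [L T^-1].
As written, the RHS v/r (exponent 1 on v) has dimensions [T^-1], which does not match.
With exponent 2, the RHS v^2/r has dimensions [L T^-2], matching the LHS.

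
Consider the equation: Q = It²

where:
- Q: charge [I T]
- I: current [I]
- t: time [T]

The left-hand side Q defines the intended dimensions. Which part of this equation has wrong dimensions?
The right-hand side term It²

Q has dimensions [I T], but It² has dimensions [I T^2], so the term It² is dimensionally wrong for Q.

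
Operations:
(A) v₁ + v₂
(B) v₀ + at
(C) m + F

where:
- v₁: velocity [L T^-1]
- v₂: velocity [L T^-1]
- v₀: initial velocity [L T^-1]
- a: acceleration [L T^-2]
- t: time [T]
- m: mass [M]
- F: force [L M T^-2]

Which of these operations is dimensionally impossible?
(C) m + F

(A) v₁ + v₂: v₁ [L T^-1] and v₂ [L T^-1] — same dimensions ✓
(B) v₀ + at: v₀ [L T^-1] and at [L T^-1] — same dimensions ✓
(C) m + F: m [M] and F [L M T^-2] — different dimensions cannot be added/subtracted ✗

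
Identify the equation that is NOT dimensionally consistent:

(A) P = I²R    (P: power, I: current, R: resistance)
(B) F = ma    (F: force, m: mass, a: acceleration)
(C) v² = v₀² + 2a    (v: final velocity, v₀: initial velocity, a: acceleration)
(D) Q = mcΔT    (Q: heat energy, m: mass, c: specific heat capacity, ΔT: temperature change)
(C) v² = v₀² + 2a

The equation (C) v² = v₀² + 2a is dimensionally incorrect.

LHS (v²): [L^2 T^-2]
RHS terms:
  - v₀²: [L^2 T^-2] ✓
  - 2a: [L T^-2] ✗ (does not match LHS)

The dimensions do not match. The other three equations balance.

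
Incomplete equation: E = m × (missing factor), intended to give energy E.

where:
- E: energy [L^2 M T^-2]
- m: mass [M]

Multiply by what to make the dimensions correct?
v² (velocity squared), dimensions [L^2 T^-2]

E has dimensions [L^2 M T^-2] and m has dimensions [M].
The missing factor must have dimensions [L^2 M T^-2] / [M] = [L^2 T^-2], i.e. velocity squared (v²).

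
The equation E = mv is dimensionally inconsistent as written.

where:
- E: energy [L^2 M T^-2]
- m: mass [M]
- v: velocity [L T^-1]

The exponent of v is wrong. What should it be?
The exponent of v should be 2: E = mv^2

The LHS E has dimensions [L^2 M T^-2]; v has dimensions [L T^-1].
As written, the RHS mv (exponent 1 on v) has dimensions [L M T^-1], which does not match.
With exponent 2, the RHS mv^2 has dimensions [L^2 M T^-2], matching the LHS.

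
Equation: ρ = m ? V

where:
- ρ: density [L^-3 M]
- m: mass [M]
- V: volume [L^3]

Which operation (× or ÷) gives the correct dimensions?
division (÷): ρ = m ÷ V

ρ [L^-3 M]; m [M]; V [L^3].
m × V → [L^3 M] ✗
m ÷ V → [L^-3 M] ✓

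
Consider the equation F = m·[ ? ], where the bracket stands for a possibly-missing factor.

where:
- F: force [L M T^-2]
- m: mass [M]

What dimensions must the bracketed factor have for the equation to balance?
[L T^-2] — acceleration (e.g. a)

F has dimensions [L M T^-2]; m has dimensions [M].
The bracketed factor must supply [L M T^-2] / [M] = [L T^-2].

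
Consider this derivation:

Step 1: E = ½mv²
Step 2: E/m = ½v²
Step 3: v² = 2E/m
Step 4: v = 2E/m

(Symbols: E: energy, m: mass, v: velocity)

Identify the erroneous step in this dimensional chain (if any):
Step 4

Step 1: E = ½mv² → LHS [L^2 M T^-2], RHS [L^2 M T^-2] ✓
Step 2: E/m = ½v² → LHS [L^2 T^-2], RHS [L^2 T^-2] ✓
Step 3: v² = 2E/m → LHS [L^2 T^-2], RHS [L^2 T^-2] ✓
Step 4: v = 2E/m → LHS [L T^-1], RHS [L^2 T^-2] ✗

The first dimensional inconsistency appears in step 4: v = 2E/m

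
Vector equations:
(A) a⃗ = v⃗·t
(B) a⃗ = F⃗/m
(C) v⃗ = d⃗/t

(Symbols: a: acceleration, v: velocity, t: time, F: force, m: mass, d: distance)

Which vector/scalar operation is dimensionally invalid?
(A) a⃗ = v⃗·t

(A) a⃗ = v⃗·t: LHS [L T^-2], RHS [L] ✗ — acceleration is velocity per time; should be v⃗/t
(B) a⃗ = F⃗/m: LHS [L T^-2], RHS [L T^-2] ✓ — force (vector) divided by mass (scalar)
(C) v⃗ = d⃗/t: LHS [L T^-1], RHS [L T^-1] ✓ — displacement (vector) divided by time (scalar)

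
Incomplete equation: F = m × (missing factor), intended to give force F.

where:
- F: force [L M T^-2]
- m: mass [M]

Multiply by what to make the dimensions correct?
a (acceleration), dimensions [L T^-2]

F has dimensions [L M T^-2] and m has dimensions [M].
The missing factor must have dimensions [L M T^-2] / [M] = [L T^-2], i.e. acceleration (a).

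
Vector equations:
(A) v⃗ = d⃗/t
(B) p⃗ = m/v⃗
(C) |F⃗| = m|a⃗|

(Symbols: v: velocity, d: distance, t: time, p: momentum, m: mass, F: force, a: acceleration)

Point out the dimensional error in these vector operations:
(B) p⃗ = m/v⃗

(A) v⃗ = d⃗/t: LHS [L T^-1], RHS [L T^-1] ✓ — displacement (vector) divided by time (scalar)
(B) p⃗ = m/v⃗: LHS [L M T^-1], RHS [L^-1 M T] ✗ — momentum is mass times velocity; should be mv⃗ (and division by a vector is undefined)
(C) |F⃗| = m|a⃗|: LHS [L M T^-2], RHS [L M T^-2] ✓ — magnitudes of vectors are scalars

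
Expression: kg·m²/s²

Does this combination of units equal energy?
Yes

The expression kg·m²/s² has dimensions [L^2 M T^-2], which is exactly energy [L^2 M T^-2].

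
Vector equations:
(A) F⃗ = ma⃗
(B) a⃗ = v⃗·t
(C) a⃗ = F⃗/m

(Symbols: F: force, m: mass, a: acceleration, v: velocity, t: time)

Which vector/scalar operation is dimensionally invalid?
(B) a⃗ = v⃗·t

(A) F⃗ = ma⃗: LHS [L M T^-2], RHS [L M T^-2] ✓ — Force and acceleration are vectors, mass is a scalar
(B) a⃗ = v⃗·t: LHS [L T^-2], RHS [L] ✗ — acceleration is velocity per time; should be v⃗/t
(C) a⃗ = F⃗/m: LHS [L T^-2], RHS [L T^-2] ✓ — force (vector) divided by mass (scalar)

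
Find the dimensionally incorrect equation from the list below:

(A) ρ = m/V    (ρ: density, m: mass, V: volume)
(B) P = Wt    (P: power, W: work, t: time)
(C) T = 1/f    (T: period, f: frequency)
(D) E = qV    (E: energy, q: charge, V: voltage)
(B) P = Wt

The equation (B) P = Wt is dimensionally incorrect.

LHS (P): [L^2 M T^-3]
RHS (Wt): [L^2 M T^-1] ✗

The dimensions do not match. The other three equations balance.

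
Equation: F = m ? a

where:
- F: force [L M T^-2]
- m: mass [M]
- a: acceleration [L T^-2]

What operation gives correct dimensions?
multiplication (×): F = m × a

F [L M T^-2]; m [M]; a [L T^-2].
m × a → [L M T^-2] ✓
m ÷ a → [L^-1 M T^2] ✗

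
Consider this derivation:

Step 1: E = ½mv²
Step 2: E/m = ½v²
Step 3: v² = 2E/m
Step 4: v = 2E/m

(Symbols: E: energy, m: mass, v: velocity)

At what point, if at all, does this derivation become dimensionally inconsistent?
Step 4

Step 1: E = ½mv² → LHS [L^2 M T^-2], RHS [L^2 M T^-2] ✓
Step 2: E/m = ½v² → LHS [L^2 T^-2], RHS [L^2 T^-2] ✓
Step 3: v² = 2E/m → LHS [L^2 T^-2], RHS [L^2 T^-2] ✓
Step 4: v = 2E/m → LHS [L T^-1], RHS [L^2 T^-2] ✗

The first dimensional inconsistency appears in step 4: v = 2E/m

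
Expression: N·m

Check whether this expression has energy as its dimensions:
Yes

The expression N·m has dimensions [L^2 M T^-2], which is exactly energy [L^2 M T^-2].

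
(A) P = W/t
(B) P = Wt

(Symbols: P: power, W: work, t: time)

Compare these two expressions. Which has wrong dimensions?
(B)

(A) P = W/t: LHS [L^2 M T^-3], RHS [L^2 M T^-3] ✓
(B) P = Wt: LHS [L^2 M T^-3], RHS [L^2 M T^-1] ✗

Expression (B) P = Wt is dimensionally incorrect.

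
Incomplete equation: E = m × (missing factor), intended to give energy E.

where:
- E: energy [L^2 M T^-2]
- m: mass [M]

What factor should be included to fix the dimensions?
v² (velocity squared), dimensions [L^2 T^-2]

E has dimensions [L^2 M T^-2] and m has dimensions [M].
The missing factor must have dimensions [L^2 M T^-2] / [M] = [L^2 T^-2], i.e. velocity squared (v²).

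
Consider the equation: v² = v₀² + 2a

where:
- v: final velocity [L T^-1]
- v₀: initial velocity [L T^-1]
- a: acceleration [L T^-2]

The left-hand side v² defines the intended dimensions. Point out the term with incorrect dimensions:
The term 2a

Checking each RHS term against the LHS:
- v₀²: [L^2 T^-2] — matches v² [L^2 T^-2] ✓
- 2a: [L T^-2] — does NOT match v² [L^2 T^-2] ✗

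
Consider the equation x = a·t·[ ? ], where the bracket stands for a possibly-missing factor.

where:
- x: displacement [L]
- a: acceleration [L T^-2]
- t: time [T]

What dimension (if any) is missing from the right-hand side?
[T] — time (e.g. t)

x has dimensions [L]; a·t has dimensions [L T^-1].
The bracketed factor must supply [L] / [L T^-1] = [T].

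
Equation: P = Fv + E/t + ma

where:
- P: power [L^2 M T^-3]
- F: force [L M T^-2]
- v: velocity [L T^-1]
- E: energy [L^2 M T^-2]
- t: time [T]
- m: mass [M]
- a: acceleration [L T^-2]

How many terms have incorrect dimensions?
1

LHS P: [L^2 M T^-3]
- Fv: [L^2 M T^-3] ✓
- E/t: [L^2 M T^-3] ✓
- ma: [L M T^-2] ✗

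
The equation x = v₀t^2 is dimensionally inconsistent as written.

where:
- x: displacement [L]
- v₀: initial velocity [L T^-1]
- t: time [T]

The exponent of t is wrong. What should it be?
The exponent of t should be 1: x = v₀t

The LHS x has dimensions [L]; t has dimensions [T].
As written, the RHS v₀t^2 (exponent 2 on t) has dimensions [L T], which does not match.
With exponent 1, the RHS v₀t has dimensions [L], matching the LHS.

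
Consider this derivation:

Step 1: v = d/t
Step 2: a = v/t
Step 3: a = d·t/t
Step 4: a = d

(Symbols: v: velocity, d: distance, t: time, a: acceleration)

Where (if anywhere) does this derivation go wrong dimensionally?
Step 3

Step 1: v = d/t → LHS [L T^-1], RHS [L T^-1] ✓
Step 2: a = v/t → LHS [L T^-2], RHS [L T^-2] ✓
Step 3: a = d·t/t → LHS [L T^-2], RHS [L] ✗

The first dimensional inconsistency appears in step 3: a = d·t/t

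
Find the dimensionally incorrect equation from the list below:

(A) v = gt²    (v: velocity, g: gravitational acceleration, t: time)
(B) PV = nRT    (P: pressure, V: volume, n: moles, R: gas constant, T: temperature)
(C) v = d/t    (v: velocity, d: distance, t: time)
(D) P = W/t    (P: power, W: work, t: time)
(A) v = gt²

The equation (A) v = gt² is dimensionally incorrect.

LHS (v): [L T^-1]
RHS (gt²): [L] ✗

The dimensions do not match. The other three equations balance.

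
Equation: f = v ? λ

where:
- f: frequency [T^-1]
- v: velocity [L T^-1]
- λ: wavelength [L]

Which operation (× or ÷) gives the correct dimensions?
division (÷): f = v ÷ λ

f [T^-1]; v [L T^-1]; λ [L].
v × λ → [L^2 T^-1] ✗
v ÷ λ → [T^-1] ✓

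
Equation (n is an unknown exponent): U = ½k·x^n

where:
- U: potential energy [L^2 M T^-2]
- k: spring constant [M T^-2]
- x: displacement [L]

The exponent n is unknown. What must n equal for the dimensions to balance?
n = 2

U has dimensions [L^2 M T^-2]; x has dimensions [L].
The rest of the RHS has dimensions [M T^-2], so x^n must supply [L^2].
With n = 2: ½k·x^2 has dimensions [L^2 M T^-2], matching the LHS ✓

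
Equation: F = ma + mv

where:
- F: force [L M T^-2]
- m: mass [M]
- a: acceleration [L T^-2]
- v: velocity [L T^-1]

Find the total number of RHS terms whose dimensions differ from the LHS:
1

LHS F: [L M T^-2]
- ma: [L M T^-2] ✓
- mv: [L M T^-1] ✗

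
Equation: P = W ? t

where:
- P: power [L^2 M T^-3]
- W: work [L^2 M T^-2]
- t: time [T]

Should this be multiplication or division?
division (÷): P = W ÷ t

P [L^2 M T^-3]; W [L^2 M T^-2]; t [T].
W × t → [L^2 M T^-1] ✗
W ÷ t → [L^2 M T^-3] ✓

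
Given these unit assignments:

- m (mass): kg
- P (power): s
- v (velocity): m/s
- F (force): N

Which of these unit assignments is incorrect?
P

The variable P (power) should have units W, not s.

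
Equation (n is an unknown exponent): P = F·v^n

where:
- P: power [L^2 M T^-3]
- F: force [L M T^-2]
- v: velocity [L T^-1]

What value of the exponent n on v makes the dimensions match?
n = 1

P has dimensions [L^2 M T^-3]; v has dimensions [L T^-1].
The rest of the RHS has dimensions [L M T^-2], so v^n must supply [L T^-1].
With n = 1: F·v^1 has dimensions [L^2 M T^-3], matching the LHS ✓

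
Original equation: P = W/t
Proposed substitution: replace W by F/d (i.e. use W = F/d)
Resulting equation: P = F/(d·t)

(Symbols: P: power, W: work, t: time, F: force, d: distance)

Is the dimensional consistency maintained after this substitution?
No

[W] = [L^2 M T^-2] and [F/d] = [M T^-2]. These differ, so the substitution replaces a quantity by one of different dimensions and the result P = F/(d·t) has LHS [L^2 M T^-3] vs RHS [M T^-3] — inconsistent.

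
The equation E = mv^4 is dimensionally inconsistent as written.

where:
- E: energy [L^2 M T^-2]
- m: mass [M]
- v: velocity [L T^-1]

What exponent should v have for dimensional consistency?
The exponent of v should be 2: E = mv^2

The LHS E has dimensions [L^2 M T^-2]; v has dimensions [L T^-1].
As written, the RHS mv^4 (exponent 4 on v) has dimensions [L^4 M T^-4], which does not match.
With exponent 2, the RHS mv^2 has dimensions [L^2 M T^-2], matching the LHS.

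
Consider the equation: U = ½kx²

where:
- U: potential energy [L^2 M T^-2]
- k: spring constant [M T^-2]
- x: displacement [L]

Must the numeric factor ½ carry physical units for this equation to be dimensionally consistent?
No

U has dimensions [L^2 M T^-2] and kx² already has dimensions [L^2 M T^-2], so the equation balances without ½ contributing any dimensions. ½ is a pure (dimensionless) number; changing or removing it would not affect dimensional consistency.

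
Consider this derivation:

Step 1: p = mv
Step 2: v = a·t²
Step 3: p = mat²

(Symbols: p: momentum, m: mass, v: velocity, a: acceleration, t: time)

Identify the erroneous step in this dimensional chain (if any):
Step 2

Step 1: p = mv → LHS [L M T^-1], RHS [L M T^-1] ✓
Step 2: v = a·t² → LHS [L T^-1], RHS [L] ✗

The first dimensional inconsistency appears in step 2: v = a·t²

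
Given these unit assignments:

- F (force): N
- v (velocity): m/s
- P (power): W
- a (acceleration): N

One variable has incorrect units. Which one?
a

The variable a (acceleration) should have units m/s², not N.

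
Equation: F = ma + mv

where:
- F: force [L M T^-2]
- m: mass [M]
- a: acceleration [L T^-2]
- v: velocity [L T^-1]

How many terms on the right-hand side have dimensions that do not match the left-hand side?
1

LHS F: [L M T^-2]
- ma: [L M T^-2] ✓
- mv: [L M T^-1] ✗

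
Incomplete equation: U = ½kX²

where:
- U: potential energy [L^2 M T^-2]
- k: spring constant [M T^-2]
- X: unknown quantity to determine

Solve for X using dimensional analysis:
X = x (displacement), dimensions [L]

U has dimensions [L^2 M T^-2]; the rest of the RHS (½k) has dimensions [M T^-2].
So X² must have dimensions [L^2], i.e. X has dimensions [L] — X = x (displacement).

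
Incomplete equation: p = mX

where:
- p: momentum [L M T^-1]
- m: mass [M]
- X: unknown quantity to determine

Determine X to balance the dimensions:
X = v (velocity), dimensions [L T^-1]

p has dimensions [L M T^-1]; the rest of the RHS (m) has dimensions [M].
So X must have dimensions [L T^-1] — X = v (velocity).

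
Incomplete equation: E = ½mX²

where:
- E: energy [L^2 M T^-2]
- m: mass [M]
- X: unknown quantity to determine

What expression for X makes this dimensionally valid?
X = v (velocity), dimensions [L T^-1]

E has dimensions [L^2 M T^-2]; the rest of the RHS (½m) has dimensions [M].
So X² must have dimensions [L^2 T^-2], i.e. X has dimensions [L T^-1] — X = v (velocity).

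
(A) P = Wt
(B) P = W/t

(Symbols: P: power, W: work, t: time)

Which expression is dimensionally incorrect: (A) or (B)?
(A)

(A) P = Wt: LHS [L^2 M T^-3], RHS [L^2 M T^-1] ✗
(B) P = W/t: LHS [L^2 M T^-3], RHS [L^2 M T^-3] ✓

Expression (A) P = Wt is dimensionally incorrect.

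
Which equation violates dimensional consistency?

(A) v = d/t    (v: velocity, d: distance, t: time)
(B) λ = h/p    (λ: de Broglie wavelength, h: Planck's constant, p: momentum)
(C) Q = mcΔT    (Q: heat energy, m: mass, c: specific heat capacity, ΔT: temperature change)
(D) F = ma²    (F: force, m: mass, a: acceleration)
(D) F = ma²

The equation (D) F = ma² is dimensionally incorrect.

LHS (F): [L M T^-2]
RHS (ma²): [L^2 M T^-4] ✗

The dimensions do not match. The other three equations balance.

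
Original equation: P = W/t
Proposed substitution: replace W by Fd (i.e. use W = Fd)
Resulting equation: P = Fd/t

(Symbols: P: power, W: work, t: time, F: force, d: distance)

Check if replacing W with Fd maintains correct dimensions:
Yes

[W] = [L^2 M T^-2] and [Fd] = [L^2 M T^-2]. These match, so the substitution replaces a quantity by one of the same dimensions and the result P = Fd/t has LHS [L^2 M T^-3] vs RHS [L^2 M T^-3] — still consistent.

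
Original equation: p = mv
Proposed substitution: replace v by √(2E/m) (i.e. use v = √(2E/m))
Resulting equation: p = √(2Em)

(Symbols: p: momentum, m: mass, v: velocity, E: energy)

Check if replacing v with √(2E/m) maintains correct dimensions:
Yes

[v] = [L T^-1] and [√(2E/m)] = [L T^-1]. These match, so the substitution replaces a quantity by one of the same dimensions and the result p = √(2Em) has LHS [L M T^-1] vs RHS [L M T^-1] — still consistent.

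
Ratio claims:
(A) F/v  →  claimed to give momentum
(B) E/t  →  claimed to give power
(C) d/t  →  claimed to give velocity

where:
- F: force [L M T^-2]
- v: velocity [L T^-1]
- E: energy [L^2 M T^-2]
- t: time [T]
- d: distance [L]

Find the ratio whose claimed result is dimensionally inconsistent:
(A) F/v does not give momentum

(A) F/v: [M T^-1] ≠ momentum [L M T^-1] ✗
(B) E/t: [L^2 M T^-3] = power [L^2 M T^-3] ✓
(C) d/t: [L T^-1] = velocity [L T^-1] ✓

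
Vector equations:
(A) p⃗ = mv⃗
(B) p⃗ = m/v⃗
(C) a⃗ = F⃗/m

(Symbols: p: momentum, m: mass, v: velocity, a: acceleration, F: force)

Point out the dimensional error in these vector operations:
(B) p⃗ = m/v⃗

(A) p⃗ = mv⃗: LHS [L M T^-1], RHS [L M T^-1] ✓ — mass (scalar) times velocity (vector)
(B) p⃗ = m/v⃗: LHS [L M T^-1], RHS [L^-1 M T] ✗ — momentum is mass times velocity; should be mv⃗ (and division by a vector is undefined)
(C) a⃗ = F⃗/m: LHS [L T^-2], RHS [L T^-2] ✓ — force (vector) divided by mass (scalar)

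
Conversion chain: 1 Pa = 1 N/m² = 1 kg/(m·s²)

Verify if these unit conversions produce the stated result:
The chain is correct (no errors).

Correct: Pascal is Newton per square meter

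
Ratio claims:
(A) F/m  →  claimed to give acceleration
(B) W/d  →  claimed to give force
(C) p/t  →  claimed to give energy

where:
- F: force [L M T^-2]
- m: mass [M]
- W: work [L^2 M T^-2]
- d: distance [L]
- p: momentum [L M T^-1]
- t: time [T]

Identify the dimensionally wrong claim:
(C) p/t does not give energy

(A) F/m: [L T^-2] = acceleration [L T^-2] ✓
(B) W/d: [L M T^-2] = force [L M T^-2] ✓
(C) p/t: [L M T^-2] ≠ energy [L^2 M T^-2] ✗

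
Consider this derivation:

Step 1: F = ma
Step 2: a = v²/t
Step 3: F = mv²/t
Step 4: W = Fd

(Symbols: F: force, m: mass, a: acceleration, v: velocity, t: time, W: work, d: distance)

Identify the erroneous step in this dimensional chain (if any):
Step 2

Step 1: F = ma → LHS [L M T^-2], RHS [L M T^-2] ✓
Step 2: a = v²/t → LHS [L T^-2], RHS [L^2 T^-3] ✗

The first dimensional inconsistency appears in step 2: a = v²/t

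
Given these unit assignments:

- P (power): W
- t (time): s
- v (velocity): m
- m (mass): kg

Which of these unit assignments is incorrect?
v

The variable v (velocity) should have units m/s, not m.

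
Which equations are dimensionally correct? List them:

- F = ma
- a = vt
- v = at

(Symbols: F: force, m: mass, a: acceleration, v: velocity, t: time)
Dimensionally correct: F = ma, v = at
Dimensionally incorrect: a = vt
Ordered (correct first, then incorrect): F = ma, v = at, a = vt

- F = ma: LHS [L M T^-2], RHS [L M T^-2] → correct ✓
- a = vt: LHS [L T^-2], RHS [L] → incorrect ✗
- v = at: LHS [L T^-1], RHS [L T^-1] → correct ✓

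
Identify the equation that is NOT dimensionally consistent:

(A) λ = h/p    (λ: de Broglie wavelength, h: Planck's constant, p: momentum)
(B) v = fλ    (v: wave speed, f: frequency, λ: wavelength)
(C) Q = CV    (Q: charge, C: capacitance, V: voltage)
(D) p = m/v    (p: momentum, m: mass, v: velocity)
(D) p = m/v

The equation (D) p = m/v is dimensionally incorrect.

LHS (p): [L M T^-1]
RHS (m/v): [L^-1 M T] ✗

The dimensions do not match. The other three equations balance.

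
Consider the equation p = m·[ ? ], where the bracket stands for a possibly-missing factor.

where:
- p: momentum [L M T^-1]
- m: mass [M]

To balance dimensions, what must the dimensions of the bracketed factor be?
[L T^-1] — velocity (e.g. v)

p has dimensions [L M T^-1]; m has dimensions [M].
The bracketed factor must supply [L M T^-1] / [M] = [L T^-1].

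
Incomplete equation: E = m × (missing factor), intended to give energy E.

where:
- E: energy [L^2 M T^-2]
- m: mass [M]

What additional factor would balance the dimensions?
v² (velocity squared), dimensions [L^2 T^-2]

E has dimensions [L^2 M T^-2] and m has dimensions [M].
The missing factor must have dimensions [L^2 M T^-2] / [M] = [L^2 T^-2], i.e. velocity squared (v²).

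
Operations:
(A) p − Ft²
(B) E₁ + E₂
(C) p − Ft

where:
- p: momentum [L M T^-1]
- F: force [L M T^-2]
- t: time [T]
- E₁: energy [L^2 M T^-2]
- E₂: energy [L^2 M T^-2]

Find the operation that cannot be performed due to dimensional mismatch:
(A) p − Ft²

(A) p − Ft²: p [L M T^-1] and Ft² [L M] — different dimensions cannot be added/subtracted ✗
(B) E₁ + E₂: E₁ [L^2 M T^-2] and E₂ [L^2 M T^-2] — same dimensions ✓
(C) p − Ft: p [L M T^-1] and Ft [L M T^-1] — same dimensions ✓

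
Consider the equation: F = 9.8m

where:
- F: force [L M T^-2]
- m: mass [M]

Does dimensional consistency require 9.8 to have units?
Yes

F has dimensions [L M T^-2], while m alone has dimensions [M]. For the equation to balance, the factor 9.8 must carry dimensions [L T^-2] — it is a dimensional constant (a numerical value of a physical quantity with its units suppressed), not a pure number.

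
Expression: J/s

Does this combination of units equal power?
Yes

The expression J/s has dimensions [L^2 M T^-3], which is exactly power [L^2 M T^-3].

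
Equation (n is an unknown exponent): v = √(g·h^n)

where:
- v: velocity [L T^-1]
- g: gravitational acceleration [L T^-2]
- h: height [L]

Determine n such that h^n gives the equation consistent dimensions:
n = 1

v has dimensions [L T^-1]; h has dimensions [L].
With n = 1: √(g·h^1) has dimensions [L T^-1], matching the LHS ✓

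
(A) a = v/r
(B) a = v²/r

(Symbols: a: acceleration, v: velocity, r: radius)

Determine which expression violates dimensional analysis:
(A)

(A) a = v/r: LHS [L T^-2], RHS [T^-1] ✗
(B) a = v²/r: LHS [L T^-2], RHS [L T^-2] ✓

Expression (A) a = v/r is dimensionally incorrect.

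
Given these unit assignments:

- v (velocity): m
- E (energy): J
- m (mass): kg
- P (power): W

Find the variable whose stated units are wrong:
v

The variable v (velocity) should have units m/s, not m.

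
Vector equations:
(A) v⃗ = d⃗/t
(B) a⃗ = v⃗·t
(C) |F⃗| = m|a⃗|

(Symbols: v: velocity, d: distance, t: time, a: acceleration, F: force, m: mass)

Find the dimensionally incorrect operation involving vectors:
(B) a⃗ = v⃗·t

(A) v⃗ = d⃗/t: LHS [L T^-1], RHS [L T^-1] ✓ — displacement (vector) divided by time (scalar)
(B) a⃗ = v⃗·t: LHS [L T^-2], RHS [L] ✗ — acceleration is velocity per time; should be v⃗/t
(C) |F⃗| = m|a⃗|: LHS [L M T^-2], RHS [L M T^-2] ✓ — magnitudes of vectors are scalars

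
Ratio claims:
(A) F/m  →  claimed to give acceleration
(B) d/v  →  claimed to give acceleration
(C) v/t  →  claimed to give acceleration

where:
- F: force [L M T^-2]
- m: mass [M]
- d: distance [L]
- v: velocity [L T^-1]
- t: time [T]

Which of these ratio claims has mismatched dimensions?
(B) d/v does not give acceleration

(A) F/m: [L T^-2] = acceleration [L T^-2] ✓
(B) d/v: [T] ≠ acceleration [L T^-2] ✗
(C) v/t: [L T^-2] = acceleration [L T^-2] ✓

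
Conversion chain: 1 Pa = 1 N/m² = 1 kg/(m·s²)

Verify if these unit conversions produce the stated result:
The chain is correct (no errors).

Correct: Pascal is Newton per square meter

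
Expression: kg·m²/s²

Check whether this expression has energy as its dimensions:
Yes

The expression kg·m²/s² has dimensions [L^2 M T^-2], which is exactly energy [L^2 M T^-2].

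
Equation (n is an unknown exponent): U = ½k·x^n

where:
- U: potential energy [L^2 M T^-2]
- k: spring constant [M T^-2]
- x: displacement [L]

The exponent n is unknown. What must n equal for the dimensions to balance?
n = 2

U has dimensions [L^2 M T^-2]; x has dimensions [L].
The rest of the RHS has dimensions [M T^-2], so x^n must supply [L^2].
With n = 2: ½k·x^2 has dimensions [L^2 M T^-2], matching the LHS ✓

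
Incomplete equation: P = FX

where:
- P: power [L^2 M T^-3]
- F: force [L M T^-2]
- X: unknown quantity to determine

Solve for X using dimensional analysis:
X = v (velocity), dimensions [L T^-1]

P has dimensions [L^2 M T^-3]; the rest of the RHS (F) has dimensions [L M T^-2].
So X must have dimensions [L T^-1] — X = v (velocity).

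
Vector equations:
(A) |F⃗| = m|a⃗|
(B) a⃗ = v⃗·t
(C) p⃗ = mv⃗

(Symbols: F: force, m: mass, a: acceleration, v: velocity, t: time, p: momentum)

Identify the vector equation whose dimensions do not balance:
(B) a⃗ = v⃗·t

(A) |F⃗| = m|a⃗|: LHS [L M T^-2], RHS [L M T^-2] ✓ — magnitudes of vectors are scalars
(B) a⃗ = v⃗·t: LHS [L T^-2], RHS [L] ✗ — acceleration is velocity per time; should be v⃗/t
(C) p⃗ = mv⃗: LHS [L M T^-1], RHS [L M T^-1] ✓ — mass (scalar) times velocity (vector)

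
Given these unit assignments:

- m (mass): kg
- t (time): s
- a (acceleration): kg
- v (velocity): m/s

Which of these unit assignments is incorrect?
a

The variable a (acceleration) should have units m/s², not kg.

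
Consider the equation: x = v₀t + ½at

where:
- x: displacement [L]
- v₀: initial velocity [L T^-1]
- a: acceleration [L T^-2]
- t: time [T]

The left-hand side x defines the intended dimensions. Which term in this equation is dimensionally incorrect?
The term ½at

Checking each RHS term against the LHS:
- v₀t: [L] — matches x [L] ✓
- ½at: [L T^-1] — does NOT match x [L] ✗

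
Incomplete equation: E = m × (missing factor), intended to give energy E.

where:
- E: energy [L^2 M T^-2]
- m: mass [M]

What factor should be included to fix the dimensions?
v² (velocity squared), dimensions [L^2 T^-2]

E has dimensions [L^2 M T^-2] and m has dimensions [M].
The missing factor must have dimensions [L^2 M T^-2] / [M] = [L^2 T^-2], i.e. velocity squared (v²).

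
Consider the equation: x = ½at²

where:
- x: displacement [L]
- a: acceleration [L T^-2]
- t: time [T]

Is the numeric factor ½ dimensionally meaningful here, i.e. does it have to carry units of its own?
No

x has dimensions [L] and at² already has dimensions [L], so the equation balances without ½ contributing any dimensions. ½ is a pure (dimensionless) number; changing or removing it would not affect dimensional consistency.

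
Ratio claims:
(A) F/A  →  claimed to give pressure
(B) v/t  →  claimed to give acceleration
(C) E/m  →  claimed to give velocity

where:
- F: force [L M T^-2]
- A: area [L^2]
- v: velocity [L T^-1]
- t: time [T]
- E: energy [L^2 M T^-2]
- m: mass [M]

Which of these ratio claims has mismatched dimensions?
(C) E/m does not give velocity

(A) F/A: [L^-1 M T^-2] = pressure [L^-1 M T^-2] ✓
(B) v/t: [L T^-2] = acceleration [L T^-2] ✓
(C) E/m: [L^2 T^-2] ≠ velocity [L T^-1] ✗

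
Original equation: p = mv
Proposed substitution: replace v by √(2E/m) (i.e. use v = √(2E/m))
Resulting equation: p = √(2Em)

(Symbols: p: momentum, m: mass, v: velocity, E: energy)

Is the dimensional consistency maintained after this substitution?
Yes

[v] = [L T^-1] and [√(2E/m)] = [L T^-1]. These match, so the substitution replaces a quantity by one of the same dimensions and the result p = √(2Em) has LHS [L M T^-1] vs RHS [L M T^-1] — still consistent.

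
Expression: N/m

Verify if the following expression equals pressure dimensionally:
No

The expression N/m has dimensions [M T^-2], but pressure has dimensions [L^-1 M T^-2].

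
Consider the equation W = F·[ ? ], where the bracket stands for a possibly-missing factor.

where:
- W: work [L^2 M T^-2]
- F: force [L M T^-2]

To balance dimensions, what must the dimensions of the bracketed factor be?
[L] — length (e.g. a distance d)

W has dimensions [L^2 M T^-2]; F has dimensions [L M T^-2].
The bracketed factor must supply [L^2 M T^-2] / [L M T^-2] = [L].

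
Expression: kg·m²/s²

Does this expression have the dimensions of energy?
Yes

The expression kg·m²/s² has dimensions [L^2 M T^-2], which is exactly energy [L^2 M T^-2].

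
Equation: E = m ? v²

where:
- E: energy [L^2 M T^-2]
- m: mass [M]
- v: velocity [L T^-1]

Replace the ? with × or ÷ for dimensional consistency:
multiplication (×): E = m × v²

E [L^2 M T^-2]; m [M]; v² [L^2 T^-2].
m × v² → [L^2 M T^-2] ✓
m ÷ v² → [L^-2 M T^2] ✗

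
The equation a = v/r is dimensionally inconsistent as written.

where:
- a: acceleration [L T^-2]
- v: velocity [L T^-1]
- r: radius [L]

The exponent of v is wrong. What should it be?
The exponent of v should be 2: a = v^2/r

The LHS a has dimensions [L T^-2]; v has dimensions [L T^-1].
As written, the RHS v/r (exponent 1 on v) has dimensions [T^-1], which does not match.
With exponent 2, the RHS v^2/r has dimensions [L T^-2], matching the LHS.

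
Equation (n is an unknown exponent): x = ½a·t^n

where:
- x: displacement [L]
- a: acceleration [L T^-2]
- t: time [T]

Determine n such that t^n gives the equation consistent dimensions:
n = 2

x has dimensions [L]; t has dimensions [T].
The rest of the RHS has dimensions [L T^-2], so t^n must supply [T^2].
With n = 2: ½a·t^2 has dimensions [L], matching the LHS ✓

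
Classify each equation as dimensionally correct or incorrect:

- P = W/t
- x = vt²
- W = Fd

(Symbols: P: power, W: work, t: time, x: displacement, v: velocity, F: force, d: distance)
Dimensionally correct: P = W/t, W = Fd
Dimensionally incorrect: x = vt²
Ordered (correct first, then incorrect): P = W/t, W = Fd, x = vt²

- P = W/t: LHS [L^2 M T^-3], RHS [L^2 M T^-3] → correct ✓
- x = vt²: LHS [L], RHS [L T] → incorrect ✗
- W = Fd: LHS [L^2 M T^-2], RHS [L^2 M T^-2] → correct ✓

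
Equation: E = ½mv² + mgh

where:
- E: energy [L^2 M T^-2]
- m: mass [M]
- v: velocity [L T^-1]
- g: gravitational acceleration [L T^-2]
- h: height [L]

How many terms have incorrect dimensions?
0

LHS E: [L^2 M T^-2]
- ½mv²: [L^2 M T^-2] ✓
- mgh: [L^2 M T^-2] ✓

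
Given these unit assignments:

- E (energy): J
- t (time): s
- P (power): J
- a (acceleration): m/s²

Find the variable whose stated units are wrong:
P

The variable P (power) should have units W, not J.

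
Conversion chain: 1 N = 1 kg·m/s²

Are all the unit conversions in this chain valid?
The chain is correct (no errors).

Correct: Newton is defined as kg·m/s²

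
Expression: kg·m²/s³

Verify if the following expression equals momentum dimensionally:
No

The expression kg·m²/s³ has dimensions [L^2 M T^-3], but momentum has dimensions [L M T^-1].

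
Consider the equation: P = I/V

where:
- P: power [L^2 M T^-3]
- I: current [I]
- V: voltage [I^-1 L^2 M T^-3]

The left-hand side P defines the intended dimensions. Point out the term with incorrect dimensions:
The right-hand side term I/V

P has dimensions [L^2 M T^-3], but I/V has dimensions [I^2 L^-2 M^-1 T^3], so the term I/V is dimensionally wrong for P.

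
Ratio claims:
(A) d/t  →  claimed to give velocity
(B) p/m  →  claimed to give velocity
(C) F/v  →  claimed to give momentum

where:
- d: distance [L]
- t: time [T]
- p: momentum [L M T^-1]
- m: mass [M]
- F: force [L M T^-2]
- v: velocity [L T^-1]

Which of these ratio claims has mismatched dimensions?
(C) F/v does not give momentum

(A) d/t: [L T^-1] = velocity [L T^-1] ✓
(B) p/m: [L T^-1] = velocity [L T^-1] ✓
(C) F/v: [M T^-1] ≠ momentum [L M T^-1] ✗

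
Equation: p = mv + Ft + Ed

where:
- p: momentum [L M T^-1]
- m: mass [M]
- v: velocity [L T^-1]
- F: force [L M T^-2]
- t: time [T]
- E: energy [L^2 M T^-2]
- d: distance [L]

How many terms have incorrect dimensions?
1

LHS p: [L M T^-1]
- mv: [L M T^-1] ✓
- Ft: [L M T^-1] ✓
- Ed: [L^3 M T^-2] ✗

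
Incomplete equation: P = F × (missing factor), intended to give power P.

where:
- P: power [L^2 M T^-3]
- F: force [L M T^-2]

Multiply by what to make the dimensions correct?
v (velocity), dimensions [L T^-1]

P has dimensions [L^2 M T^-3] and F has dimensions [L M T^-2].
The missing factor must have dimensions [L^2 M T^-3] / [L M T^-2] = [L T^-1], i.e. velocity (v).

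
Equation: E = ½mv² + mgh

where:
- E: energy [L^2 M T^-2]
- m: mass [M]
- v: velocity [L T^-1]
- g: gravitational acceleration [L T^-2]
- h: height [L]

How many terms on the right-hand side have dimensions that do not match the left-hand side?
0

LHS E: [L^2 M T^-2]
- ½mv²: [L^2 M T^-2] ✓
- mgh: [L^2 M T^-2] ✓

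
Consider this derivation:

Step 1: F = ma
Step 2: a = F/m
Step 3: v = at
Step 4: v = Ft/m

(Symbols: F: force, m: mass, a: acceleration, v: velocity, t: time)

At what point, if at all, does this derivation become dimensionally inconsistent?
No step introduces an error — all steps are dimensionally consistent.

Step 1: F = ma → LHS [L M T^-2], RHS [L M T^-2] ✓
Step 2: a = F/m → LHS [L T^-2], RHS [L T^-2] ✓
Step 3: v = at → LHS [L T^-1], RHS [L T^-1] ✓
Step 4: v = Ft/m → LHS [L T^-1], RHS [L T^-1] ✓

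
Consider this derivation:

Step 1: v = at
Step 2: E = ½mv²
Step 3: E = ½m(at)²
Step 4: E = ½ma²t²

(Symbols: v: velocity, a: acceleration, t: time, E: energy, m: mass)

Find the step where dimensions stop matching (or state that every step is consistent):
No step introduces an error — all steps are dimensionally consistent.

Step 1: v = at → LHS [L T^-1], RHS [L T^-1] ✓
Step 2: E = ½mv² → LHS [L^2 M T^-2], RHS [L^2 M T^-2] ✓
Step 3: E = ½m(at)² → LHS [L^2 M T^-2], RHS [L^2 M T^-2] ✓
Step 4: E = ½ma²t² → LHS [L^2 M T^-2], RHS [L^2 M T^-2] ✓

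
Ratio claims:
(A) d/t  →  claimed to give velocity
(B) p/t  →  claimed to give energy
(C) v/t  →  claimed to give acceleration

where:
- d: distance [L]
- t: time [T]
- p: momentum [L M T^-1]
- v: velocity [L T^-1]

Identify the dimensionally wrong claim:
(B) p/t does not give energy

(A) d/t: [L T^-1] = velocity [L T^-1] ✓
(B) p/t: [L M T^-2] ≠ energy [L^2 M T^-2] ✗
(C) v/t: [L T^-2] = acceleration [L T^-2] ✓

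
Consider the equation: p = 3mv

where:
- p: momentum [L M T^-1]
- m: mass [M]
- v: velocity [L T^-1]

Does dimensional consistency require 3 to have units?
No

p has dimensions [L M T^-1] and mv already has dimensions [L M T^-1], so the equation balances without 3 contributing any dimensions. 3 is a pure (dimensionless) number; changing or removing it would not affect dimensional consistency.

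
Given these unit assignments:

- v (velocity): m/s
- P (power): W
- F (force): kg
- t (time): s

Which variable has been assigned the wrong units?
F

The variable F (force) should have units N, not kg.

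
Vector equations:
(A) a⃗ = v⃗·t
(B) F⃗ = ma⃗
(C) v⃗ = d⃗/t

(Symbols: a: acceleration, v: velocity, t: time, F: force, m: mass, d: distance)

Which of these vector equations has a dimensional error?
(A) a⃗ = v⃗·t

(A) a⃗ = v⃗·t: LHS [L T^-2], RHS [L] ✗ — acceleration is velocity per time; should be v⃗/t
(B) F⃗ = ma⃗: LHS [L M T^-2], RHS [L M T^-2] ✓ — Force and acceleration are vectors, mass is a scalar
(C) v⃗ = d⃗/t: LHS [L T^-1], RHS [L T^-1] ✓ — displacement (vector) divided by time (scalar)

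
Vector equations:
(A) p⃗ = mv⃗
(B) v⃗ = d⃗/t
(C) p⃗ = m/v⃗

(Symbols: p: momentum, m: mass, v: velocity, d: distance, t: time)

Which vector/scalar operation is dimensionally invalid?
(C) p⃗ = m/v⃗

(A) p⃗ = mv⃗: LHS [L M T^-1], RHS [L M T^-1] ✓ — mass (scalar) times velocity (vector)
(B) v⃗ = d⃗/t: LHS [L T^-1], RHS [L T^-1] ✓ — displacement (vector) divided by time (scalar)
(C) p⃗ = m/v⃗: LHS [L M T^-1], RHS [L^-1 M T] ✗ — momentum is mass times velocity; should be mv⃗ (and division by a vector is undefined)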